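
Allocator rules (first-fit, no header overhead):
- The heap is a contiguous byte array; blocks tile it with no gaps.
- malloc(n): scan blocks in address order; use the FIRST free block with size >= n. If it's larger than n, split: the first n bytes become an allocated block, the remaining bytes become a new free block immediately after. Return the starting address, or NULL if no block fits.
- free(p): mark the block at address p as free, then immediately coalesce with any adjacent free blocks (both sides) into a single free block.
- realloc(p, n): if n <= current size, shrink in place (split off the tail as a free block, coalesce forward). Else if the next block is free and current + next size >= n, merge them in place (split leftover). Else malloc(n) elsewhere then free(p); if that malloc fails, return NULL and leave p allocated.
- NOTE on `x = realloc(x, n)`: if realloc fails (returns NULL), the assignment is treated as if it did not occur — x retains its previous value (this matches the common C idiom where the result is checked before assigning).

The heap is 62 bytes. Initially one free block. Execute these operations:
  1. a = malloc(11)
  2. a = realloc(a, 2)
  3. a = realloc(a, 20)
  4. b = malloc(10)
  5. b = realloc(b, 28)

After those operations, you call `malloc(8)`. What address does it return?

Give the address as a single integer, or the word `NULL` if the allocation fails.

Answer: 48

Derivation:
Op 1: a = malloc(11) -> a = 0; heap: [0-10 ALLOC][11-61 FREE]
Op 2: a = realloc(a, 2) -> a = 0; heap: [0-1 ALLOC][2-61 FREE]
Op 3: a = realloc(a, 20) -> a = 0; heap: [0-19 ALLOC][20-61 FREE]
Op 4: b = malloc(10) -> b = 20; heap: [0-19 ALLOC][20-29 ALLOC][30-61 FREE]
Op 5: b = realloc(b, 28) -> b = 20; heap: [0-19 ALLOC][20-47 ALLOC][48-61 FREE]
malloc(8): first-fit scan over [0-19 ALLOC][20-47 ALLOC][48-61 FREE] -> 48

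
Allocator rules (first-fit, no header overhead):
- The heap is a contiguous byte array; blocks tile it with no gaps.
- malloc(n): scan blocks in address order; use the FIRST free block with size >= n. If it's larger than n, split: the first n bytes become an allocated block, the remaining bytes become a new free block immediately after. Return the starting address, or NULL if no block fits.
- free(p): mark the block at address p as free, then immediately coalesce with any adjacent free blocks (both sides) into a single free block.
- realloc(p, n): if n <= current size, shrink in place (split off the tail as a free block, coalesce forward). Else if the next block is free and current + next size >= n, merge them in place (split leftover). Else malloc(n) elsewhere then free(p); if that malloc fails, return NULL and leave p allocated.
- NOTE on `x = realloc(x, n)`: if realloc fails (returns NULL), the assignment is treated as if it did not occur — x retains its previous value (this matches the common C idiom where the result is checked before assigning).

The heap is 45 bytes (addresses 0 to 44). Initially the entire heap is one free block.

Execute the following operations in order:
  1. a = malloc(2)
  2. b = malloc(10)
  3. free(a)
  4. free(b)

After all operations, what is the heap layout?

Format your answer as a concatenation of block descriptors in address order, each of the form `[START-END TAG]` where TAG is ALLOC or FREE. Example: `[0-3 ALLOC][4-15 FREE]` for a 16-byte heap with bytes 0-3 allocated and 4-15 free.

Answer: [0-44 FREE]

Derivation:
Op 1: a = malloc(2) -> a = 0; heap: [0-1 ALLOC][2-44 FREE]
Op 2: b = malloc(10) -> b = 2; heap: [0-1 ALLOC][2-11 ALLOC][12-44 FREE]
Op 3: free(a) -> (freed a); heap: [0-1 FREE][2-11 ALLOC][12-44 FREE]
Op 4: free(b) -> (freed b); heap: [0-44 FREE]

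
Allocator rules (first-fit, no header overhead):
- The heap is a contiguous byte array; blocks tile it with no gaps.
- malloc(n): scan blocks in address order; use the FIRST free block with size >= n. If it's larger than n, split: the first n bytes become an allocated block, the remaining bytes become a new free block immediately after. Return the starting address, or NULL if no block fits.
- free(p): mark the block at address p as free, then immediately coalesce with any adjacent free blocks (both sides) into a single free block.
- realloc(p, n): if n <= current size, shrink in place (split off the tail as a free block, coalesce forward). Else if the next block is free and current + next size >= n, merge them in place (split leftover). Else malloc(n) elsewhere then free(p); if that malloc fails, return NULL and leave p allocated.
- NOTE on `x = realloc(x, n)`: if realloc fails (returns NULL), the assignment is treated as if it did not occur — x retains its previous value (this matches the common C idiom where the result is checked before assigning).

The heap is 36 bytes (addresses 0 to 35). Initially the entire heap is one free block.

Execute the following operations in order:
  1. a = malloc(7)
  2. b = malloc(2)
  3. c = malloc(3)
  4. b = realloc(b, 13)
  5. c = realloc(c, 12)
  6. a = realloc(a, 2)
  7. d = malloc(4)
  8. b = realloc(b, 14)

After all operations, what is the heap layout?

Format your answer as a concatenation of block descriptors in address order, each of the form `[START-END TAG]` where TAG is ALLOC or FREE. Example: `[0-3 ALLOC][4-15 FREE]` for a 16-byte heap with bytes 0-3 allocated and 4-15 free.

Op 1: a = malloc(7) -> a = 0; heap: [0-6 ALLOC][7-35 FREE]
Op 2: b = malloc(2) -> b = 7; heap: [0-6 ALLOC][7-8 ALLOC][9-35 FREE]
Op 3: c = malloc(3) -> c = 9; heap: [0-6 ALLOC][7-8 ALLOC][9-11 ALLOC][12-35 FREE]
Op 4: b = realloc(b, 13) -> b = 12; heap: [0-6 ALLOC][7-8 FREE][9-11 ALLOC][12-24 ALLOC][25-35 FREE]
Op 5: c = realloc(c, 12) -> NULL (c unchanged); heap: [0-6 ALLOC][7-8 FREE][9-11 ALLOC][12-24 ALLOC][25-35 FREE]
Op 6: a = realloc(a, 2) -> a = 0; heap: [0-1 ALLOC][2-8 FREE][9-11 ALLOC][12-24 ALLOC][25-35 FREE]
Op 7: d = malloc(4) -> d = 2; heap: [0-1 ALLOC][2-5 ALLOC][6-8 FREE][9-11 ALLOC][12-24 ALLOC][25-35 FREE]
Op 8: b = realloc(b, 14) -> b = 12; heap: [0-1 ALLOC][2-5 ALLOC][6-8 FREE][9-11 ALLOC][12-25 ALLOC][26-35 FREE]

Answer: [0-1 ALLOC][2-5 ALLOC][6-8 FREE][9-11 ALLOC][12-25 ALLOC][26-35 FREE]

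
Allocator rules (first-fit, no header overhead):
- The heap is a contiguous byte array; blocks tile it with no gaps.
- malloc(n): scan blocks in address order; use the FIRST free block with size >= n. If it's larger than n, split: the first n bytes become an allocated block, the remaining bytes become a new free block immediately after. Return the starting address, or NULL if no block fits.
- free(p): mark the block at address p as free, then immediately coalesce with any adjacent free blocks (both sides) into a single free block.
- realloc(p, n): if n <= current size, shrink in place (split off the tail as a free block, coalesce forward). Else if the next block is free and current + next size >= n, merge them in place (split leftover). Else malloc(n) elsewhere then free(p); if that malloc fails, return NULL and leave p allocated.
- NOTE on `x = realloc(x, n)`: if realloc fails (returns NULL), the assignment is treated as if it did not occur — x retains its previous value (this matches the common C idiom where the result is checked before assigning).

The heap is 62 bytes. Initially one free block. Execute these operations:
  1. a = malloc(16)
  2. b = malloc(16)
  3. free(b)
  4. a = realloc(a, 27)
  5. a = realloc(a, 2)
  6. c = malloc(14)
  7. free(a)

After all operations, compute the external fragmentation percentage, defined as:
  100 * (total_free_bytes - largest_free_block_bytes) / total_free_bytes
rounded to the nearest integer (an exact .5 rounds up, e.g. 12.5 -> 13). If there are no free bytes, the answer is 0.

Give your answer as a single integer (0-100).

Op 1: a = malloc(16) -> a = 0; heap: [0-15 ALLOC][16-61 FREE]
Op 2: b = malloc(16) -> b = 16; heap: [0-15 ALLOC][16-31 ALLOC][32-61 FREE]
Op 3: free(b) -> (freed b); heap: [0-15 ALLOC][16-61 FREE]
Op 4: a = realloc(a, 27) -> a = 0; heap: [0-26 ALLOC][27-61 FREE]
Op 5: a = realloc(a, 2) -> a = 0; heap: [0-1 ALLOC][2-61 FREE]
Op 6: c = malloc(14) -> c = 2; heap: [0-1 ALLOC][2-15 ALLOC][16-61 FREE]
Op 7: free(a) -> (freed a); heap: [0-1 FREE][2-15 ALLOC][16-61 FREE]
Free blocks: [2 46] total_free=48 largest=46 -> 100*(48-46)/48 = 200/48 ≈ 4.167 -> rounds to 4

Answer: 4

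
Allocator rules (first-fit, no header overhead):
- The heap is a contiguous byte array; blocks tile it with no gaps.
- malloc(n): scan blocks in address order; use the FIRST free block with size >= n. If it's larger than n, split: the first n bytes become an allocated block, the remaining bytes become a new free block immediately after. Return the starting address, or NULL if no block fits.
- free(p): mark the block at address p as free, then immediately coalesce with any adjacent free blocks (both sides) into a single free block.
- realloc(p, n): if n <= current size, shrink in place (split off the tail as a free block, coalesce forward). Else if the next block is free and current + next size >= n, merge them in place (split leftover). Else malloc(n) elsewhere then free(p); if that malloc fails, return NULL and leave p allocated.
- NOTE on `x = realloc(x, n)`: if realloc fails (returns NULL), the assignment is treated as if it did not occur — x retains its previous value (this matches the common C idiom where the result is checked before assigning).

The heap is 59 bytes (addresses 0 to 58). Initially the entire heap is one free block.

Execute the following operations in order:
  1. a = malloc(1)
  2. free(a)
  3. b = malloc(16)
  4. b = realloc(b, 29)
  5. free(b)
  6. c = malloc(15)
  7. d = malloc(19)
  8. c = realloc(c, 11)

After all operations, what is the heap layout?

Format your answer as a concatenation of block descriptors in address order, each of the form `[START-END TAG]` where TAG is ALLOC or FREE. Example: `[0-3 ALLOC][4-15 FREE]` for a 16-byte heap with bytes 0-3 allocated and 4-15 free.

Op 1: a = malloc(1) -> a = 0; heap: [0-0 ALLOC][1-58 FREE]
Op 2: free(a) -> (freed a); heap: [0-58 FREE]
Op 3: b = malloc(16) -> b = 0; heap: [0-15 ALLOC][16-58 FREE]
Op 4: b = realloc(b, 29) -> b = 0; heap: [0-28 ALLOC][29-58 FREE]
Op 5: free(b) -> (freed b); heap: [0-58 FREE]
Op 6: c = malloc(15) -> c = 0; heap: [0-14 ALLOC][15-58 FREE]
Op 7: d = malloc(19) -> d = 15; heap: [0-14 ALLOC][15-33 ALLOC][34-58 FREE]
Op 8: c = realloc(c, 11) -> c = 0; heap: [0-10 ALLOC][11-14 FREE][15-33 ALLOC][34-58 FREE]

Answer: [0-10 ALLOC][11-14 FREE][15-33 ALLOC][34-58 FREE]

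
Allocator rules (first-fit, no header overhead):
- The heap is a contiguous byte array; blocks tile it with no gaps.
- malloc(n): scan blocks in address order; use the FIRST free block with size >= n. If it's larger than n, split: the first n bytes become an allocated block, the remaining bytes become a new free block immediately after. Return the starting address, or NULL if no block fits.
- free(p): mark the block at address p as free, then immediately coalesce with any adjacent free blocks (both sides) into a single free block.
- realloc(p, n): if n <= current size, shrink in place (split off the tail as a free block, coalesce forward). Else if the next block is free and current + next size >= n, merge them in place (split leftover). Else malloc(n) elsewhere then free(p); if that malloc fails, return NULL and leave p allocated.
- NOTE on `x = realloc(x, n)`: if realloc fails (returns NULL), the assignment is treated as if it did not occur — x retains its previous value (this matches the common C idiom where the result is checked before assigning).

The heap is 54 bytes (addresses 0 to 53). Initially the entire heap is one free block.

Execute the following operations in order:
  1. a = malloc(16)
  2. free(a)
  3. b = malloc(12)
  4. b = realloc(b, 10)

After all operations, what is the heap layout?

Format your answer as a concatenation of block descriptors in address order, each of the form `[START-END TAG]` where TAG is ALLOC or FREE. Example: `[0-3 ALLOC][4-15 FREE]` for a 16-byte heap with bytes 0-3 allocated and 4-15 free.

Op 1: a = malloc(16) -> a = 0; heap: [0-15 ALLOC][16-53 FREE]
Op 2: free(a) -> (freed a); heap: [0-53 FREE]
Op 3: b = malloc(12) -> b = 0; heap: [0-11 ALLOC][12-53 FREE]
Op 4: b = realloc(b, 10) -> b = 0; heap: [0-9 ALLOC][10-53 FREE]

Answer: [0-9 ALLOC][10-53 FREE]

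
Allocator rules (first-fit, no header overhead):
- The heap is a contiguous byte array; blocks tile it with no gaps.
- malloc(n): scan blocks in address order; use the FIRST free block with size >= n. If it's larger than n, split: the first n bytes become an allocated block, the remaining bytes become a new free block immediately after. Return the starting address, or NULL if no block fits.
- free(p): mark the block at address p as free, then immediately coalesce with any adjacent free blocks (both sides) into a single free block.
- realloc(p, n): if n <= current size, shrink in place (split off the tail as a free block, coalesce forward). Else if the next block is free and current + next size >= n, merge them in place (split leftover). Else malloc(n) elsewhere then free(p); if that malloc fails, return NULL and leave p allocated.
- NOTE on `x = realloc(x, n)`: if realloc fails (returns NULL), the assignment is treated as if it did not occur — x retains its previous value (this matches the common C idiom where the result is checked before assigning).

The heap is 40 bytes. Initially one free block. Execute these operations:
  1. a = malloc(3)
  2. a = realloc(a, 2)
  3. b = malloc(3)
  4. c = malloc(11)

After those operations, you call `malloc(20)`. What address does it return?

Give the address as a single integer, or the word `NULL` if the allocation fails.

Op 1: a = malloc(3) -> a = 0; heap: [0-2 ALLOC][3-39 FREE]
Op 2: a = realloc(a, 2) -> a = 0; heap: [0-1 ALLOC][2-39 FREE]
Op 3: b = malloc(3) -> b = 2; heap: [0-1 ALLOC][2-4 ALLOC][5-39 FREE]
Op 4: c = malloc(11) -> c = 5; heap: [0-1 ALLOC][2-4 ALLOC][5-15 ALLOC][16-39 FREE]
malloc(20): first-fit scan over [0-1 ALLOC][2-4 ALLOC][5-15 ALLOC][16-39 FREE] -> 16

Answer: 16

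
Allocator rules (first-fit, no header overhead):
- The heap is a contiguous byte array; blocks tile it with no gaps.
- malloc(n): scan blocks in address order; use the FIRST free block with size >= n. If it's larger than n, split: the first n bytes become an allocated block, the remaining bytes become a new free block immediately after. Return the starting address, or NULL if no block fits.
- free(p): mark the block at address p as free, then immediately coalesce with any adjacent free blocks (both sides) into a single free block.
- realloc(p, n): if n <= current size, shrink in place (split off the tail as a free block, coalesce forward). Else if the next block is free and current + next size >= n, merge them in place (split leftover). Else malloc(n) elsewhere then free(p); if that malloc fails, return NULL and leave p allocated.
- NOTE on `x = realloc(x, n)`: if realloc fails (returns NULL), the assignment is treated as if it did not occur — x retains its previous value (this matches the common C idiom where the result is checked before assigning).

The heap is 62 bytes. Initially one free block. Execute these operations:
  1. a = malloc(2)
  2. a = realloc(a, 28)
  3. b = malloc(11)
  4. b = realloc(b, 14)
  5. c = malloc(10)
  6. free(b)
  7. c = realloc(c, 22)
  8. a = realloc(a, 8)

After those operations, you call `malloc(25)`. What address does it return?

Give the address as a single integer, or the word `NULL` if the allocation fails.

Answer: 8

Derivation:
Op 1: a = malloc(2) -> a = 0; heap: [0-1 ALLOC][2-61 FREE]
Op 2: a = realloc(a, 28) -> a = 0; heap: [0-27 ALLOC][28-61 FREE]
Op 3: b = malloc(11) -> b = 28; heap: [0-27 ALLOC][28-38 ALLOC][39-61 FREE]
Op 4: b = realloc(b, 14) -> b = 28; heap: [0-27 ALLOC][28-41 ALLOC][42-61 FREE]
Op 5: c = malloc(10) -> c = 42; heap: [0-27 ALLOC][28-41 ALLOC][42-51 ALLOC][52-61 FREE]
Op 6: free(b) -> (freed b); heap: [0-27 ALLOC][28-41 FREE][42-51 ALLOC][52-61 FREE]
Op 7: c = realloc(c, 22) -> NULL (c unchanged); heap: [0-27 ALLOC][28-41 FREE][42-51 ALLOC][52-61 FREE]
Op 8: a = realloc(a, 8) -> a = 0; heap: [0-7 ALLOC][8-41 FREE][42-51 ALLOC][52-61 FREE]
malloc(25): first-fit scan over [0-7 ALLOC][8-41 FREE][42-51 ALLOC][52-61 FREE] -> 8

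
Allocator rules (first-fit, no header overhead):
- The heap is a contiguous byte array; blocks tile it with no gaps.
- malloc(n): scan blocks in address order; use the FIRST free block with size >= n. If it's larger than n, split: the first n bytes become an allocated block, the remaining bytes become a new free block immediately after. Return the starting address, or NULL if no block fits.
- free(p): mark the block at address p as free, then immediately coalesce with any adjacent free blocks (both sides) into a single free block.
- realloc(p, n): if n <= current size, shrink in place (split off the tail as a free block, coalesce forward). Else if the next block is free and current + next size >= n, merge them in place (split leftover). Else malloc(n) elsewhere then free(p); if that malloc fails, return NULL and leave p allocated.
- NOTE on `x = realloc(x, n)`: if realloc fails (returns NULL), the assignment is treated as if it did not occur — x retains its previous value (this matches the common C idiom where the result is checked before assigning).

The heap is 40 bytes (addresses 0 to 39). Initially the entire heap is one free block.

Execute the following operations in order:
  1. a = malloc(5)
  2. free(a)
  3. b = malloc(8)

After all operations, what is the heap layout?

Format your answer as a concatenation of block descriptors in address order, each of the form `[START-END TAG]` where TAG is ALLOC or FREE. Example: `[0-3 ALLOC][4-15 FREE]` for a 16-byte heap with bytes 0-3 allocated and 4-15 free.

Op 1: a = malloc(5) -> a = 0; heap: [0-4 ALLOC][5-39 FREE]
Op 2: free(a) -> (freed a); heap: [0-39 FREE]
Op 3: b = malloc(8) -> b = 0; heap: [0-7 ALLOC][8-39 FREE]

Answer: [0-7 ALLOC][8-39 FREE]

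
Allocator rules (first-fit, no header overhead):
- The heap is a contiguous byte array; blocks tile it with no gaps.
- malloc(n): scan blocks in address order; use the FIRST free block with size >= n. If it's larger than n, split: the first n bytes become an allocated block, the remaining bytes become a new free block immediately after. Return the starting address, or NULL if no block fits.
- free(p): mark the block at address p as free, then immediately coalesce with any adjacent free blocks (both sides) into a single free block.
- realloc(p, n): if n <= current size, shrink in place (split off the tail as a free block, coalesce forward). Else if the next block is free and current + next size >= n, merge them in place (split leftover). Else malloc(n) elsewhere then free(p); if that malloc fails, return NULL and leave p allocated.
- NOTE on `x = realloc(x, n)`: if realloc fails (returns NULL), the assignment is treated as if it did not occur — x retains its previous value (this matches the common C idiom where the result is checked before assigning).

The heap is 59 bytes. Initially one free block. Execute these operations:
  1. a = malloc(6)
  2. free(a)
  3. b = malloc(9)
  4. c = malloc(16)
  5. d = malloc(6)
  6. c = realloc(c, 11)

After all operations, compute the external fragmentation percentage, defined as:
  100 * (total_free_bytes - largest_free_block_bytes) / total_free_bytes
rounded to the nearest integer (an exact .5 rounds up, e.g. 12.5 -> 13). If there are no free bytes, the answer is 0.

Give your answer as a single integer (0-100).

Answer: 15

Derivation:
Op 1: a = malloc(6) -> a = 0; heap: [0-5 ALLOC][6-58 FREE]
Op 2: free(a) -> (freed a); heap: [0-58 FREE]
Op 3: b = malloc(9) -> b = 0; heap: [0-8 ALLOC][9-58 FREE]
Op 4: c = malloc(16) -> c = 9; heap: [0-8 ALLOC][9-24 ALLOC][25-58 FREE]
Op 5: d = malloc(6) -> d = 25; heap: [0-8 ALLOC][9-24 ALLOC][25-30 ALLOC][31-58 FREE]
Op 6: c = realloc(c, 11) -> c = 9; heap: [0-8 ALLOC][9-19 ALLOC][20-24 FREE][25-30 ALLOC][31-58 FREE]
Free blocks: [5 28] total_free=33 largest=28 -> 100*(33-28)/33 = 500/33 ≈ 15.152 -> rounds to 15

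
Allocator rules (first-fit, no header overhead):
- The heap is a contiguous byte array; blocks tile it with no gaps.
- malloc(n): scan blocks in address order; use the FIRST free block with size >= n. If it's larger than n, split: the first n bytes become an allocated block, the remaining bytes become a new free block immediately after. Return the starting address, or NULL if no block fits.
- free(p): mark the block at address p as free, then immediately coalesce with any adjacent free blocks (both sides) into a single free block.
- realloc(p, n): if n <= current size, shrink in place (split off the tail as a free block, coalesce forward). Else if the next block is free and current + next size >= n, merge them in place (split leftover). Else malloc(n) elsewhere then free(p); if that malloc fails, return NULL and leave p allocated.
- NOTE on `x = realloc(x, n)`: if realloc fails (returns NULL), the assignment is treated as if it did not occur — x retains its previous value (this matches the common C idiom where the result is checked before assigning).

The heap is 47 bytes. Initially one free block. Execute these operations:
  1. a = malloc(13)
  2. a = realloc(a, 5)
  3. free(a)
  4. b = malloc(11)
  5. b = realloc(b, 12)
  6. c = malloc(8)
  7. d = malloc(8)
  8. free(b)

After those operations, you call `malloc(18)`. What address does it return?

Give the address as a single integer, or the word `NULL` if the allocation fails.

Answer: 28

Derivation:
Op 1: a = malloc(13) -> a = 0; heap: [0-12 ALLOC][13-46 FREE]
Op 2: a = realloc(a, 5) -> a = 0; heap: [0-4 ALLOC][5-46 FREE]
Op 3: free(a) -> (freed a); heap: [0-46 FREE]
Op 4: b = malloc(11) -> b = 0; heap: [0-10 ALLOC][11-46 FREE]
Op 5: b = realloc(b, 12) -> b = 0; heap: [0-11 ALLOC][12-46 FREE]
Op 6: c = malloc(8) -> c = 12; heap: [0-11 ALLOC][12-19 ALLOC][20-46 FREE]
Op 7: d = malloc(8) -> d = 20; heap: [0-11 ALLOC][12-19 ALLOC][20-27 ALLOC][28-46 FREE]
Op 8: free(b) -> (freed b); heap: [0-11 FREE][12-19 ALLOC][20-27 ALLOC][28-46 FREE]
malloc(18): first-fit scan over [0-11 FREE][12-19 ALLOC][20-27 ALLOC][28-46 FREE] -> 28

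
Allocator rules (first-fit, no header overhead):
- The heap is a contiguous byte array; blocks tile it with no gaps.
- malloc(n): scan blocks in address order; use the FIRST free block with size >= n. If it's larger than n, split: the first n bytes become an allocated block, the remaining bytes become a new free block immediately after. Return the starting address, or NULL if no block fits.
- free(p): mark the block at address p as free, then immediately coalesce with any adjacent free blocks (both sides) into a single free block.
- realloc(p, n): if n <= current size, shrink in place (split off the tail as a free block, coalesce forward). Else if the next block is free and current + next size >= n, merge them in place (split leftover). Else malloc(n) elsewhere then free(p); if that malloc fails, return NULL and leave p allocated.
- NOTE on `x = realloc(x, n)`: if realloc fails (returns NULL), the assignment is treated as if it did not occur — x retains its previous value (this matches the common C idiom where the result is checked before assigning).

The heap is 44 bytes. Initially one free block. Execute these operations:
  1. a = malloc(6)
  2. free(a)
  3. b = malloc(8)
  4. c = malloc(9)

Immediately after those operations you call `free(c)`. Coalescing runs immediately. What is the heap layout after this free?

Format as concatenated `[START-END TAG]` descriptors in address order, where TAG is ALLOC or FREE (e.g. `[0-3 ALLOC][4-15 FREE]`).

Answer: [0-7 ALLOC][8-43 FREE]

Derivation:
Op 1: a = malloc(6) -> a = 0; heap: [0-5 ALLOC][6-43 FREE]
Op 2: free(a) -> (freed a); heap: [0-43 FREE]
Op 3: b = malloc(8) -> b = 0; heap: [0-7 ALLOC][8-43 FREE]
Op 4: c = malloc(9) -> c = 8; heap: [0-7 ALLOC][8-16 ALLOC][17-43 FREE]
free(c): c = 8 -> block [8-16 ALLOC]; mark free, coalesce with adjacent free neighbors -> [0-7 ALLOC][8-43 FREE]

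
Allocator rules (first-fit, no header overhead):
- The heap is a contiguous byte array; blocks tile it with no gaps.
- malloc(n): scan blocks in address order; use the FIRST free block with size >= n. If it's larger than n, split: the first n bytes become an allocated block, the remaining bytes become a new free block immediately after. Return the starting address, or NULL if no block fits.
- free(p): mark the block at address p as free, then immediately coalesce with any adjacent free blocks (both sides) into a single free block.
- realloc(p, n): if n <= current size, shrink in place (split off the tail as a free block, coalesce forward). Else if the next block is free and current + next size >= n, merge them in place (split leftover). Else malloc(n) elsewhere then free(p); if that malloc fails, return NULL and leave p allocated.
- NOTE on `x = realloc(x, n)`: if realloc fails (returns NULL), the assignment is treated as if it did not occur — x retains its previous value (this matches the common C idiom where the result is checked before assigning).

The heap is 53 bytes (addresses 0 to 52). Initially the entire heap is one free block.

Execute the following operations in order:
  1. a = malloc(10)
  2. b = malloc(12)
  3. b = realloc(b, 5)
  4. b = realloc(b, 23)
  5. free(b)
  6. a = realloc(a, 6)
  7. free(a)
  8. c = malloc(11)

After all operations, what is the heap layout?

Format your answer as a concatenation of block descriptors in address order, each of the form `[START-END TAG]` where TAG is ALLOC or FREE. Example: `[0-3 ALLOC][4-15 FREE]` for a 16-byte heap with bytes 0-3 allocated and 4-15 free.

Answer: [0-10 ALLOC][11-52 FREE]

Derivation:
Op 1: a = malloc(10) -> a = 0; heap: [0-9 ALLOC][10-52 FREE]
Op 2: b = malloc(12) -> b = 10; heap: [0-9 ALLOC][10-21 ALLOC][22-52 FREE]
Op 3: b = realloc(b, 5) -> b = 10; heap: [0-9 ALLOC][10-14 ALLOC][15-52 FREE]
Op 4: b = realloc(b, 23) -> b = 10; heap: [0-9 ALLOC][10-32 ALLOC][33-52 FREE]
Op 5: free(b) -> (freed b); heap: [0-9 ALLOC][10-52 FREE]
Op 6: a = realloc(a, 6) -> a = 0; heap: [0-5 ALLOC][6-52 FREE]
Op 7: free(a) -> (freed a); heap: [0-52 FREE]
Op 8: c = malloc(11) -> c = 0; heap: [0-10 ALLOC][11-52 FREE]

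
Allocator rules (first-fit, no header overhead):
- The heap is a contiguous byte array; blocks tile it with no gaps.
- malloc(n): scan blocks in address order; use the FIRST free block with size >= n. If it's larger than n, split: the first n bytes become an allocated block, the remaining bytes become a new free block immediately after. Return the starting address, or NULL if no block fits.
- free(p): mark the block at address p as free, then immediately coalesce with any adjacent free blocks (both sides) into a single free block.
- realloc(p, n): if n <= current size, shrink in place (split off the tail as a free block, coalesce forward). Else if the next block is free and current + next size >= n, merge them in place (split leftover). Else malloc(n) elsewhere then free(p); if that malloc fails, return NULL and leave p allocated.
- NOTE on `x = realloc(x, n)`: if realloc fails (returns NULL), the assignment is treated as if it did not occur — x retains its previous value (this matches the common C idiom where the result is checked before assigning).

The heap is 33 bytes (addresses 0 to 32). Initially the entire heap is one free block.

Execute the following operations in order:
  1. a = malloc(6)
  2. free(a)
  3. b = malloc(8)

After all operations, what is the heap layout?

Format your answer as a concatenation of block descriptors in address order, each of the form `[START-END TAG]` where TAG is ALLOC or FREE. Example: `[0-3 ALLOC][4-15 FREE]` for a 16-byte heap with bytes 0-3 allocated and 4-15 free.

Op 1: a = malloc(6) -> a = 0; heap: [0-5 ALLOC][6-32 FREE]
Op 2: free(a) -> (freed a); heap: [0-32 FREE]
Op 3: b = malloc(8) -> b = 0; heap: [0-7 ALLOC][8-32 FREE]

Answer: [0-7 ALLOC][8-32 FREE]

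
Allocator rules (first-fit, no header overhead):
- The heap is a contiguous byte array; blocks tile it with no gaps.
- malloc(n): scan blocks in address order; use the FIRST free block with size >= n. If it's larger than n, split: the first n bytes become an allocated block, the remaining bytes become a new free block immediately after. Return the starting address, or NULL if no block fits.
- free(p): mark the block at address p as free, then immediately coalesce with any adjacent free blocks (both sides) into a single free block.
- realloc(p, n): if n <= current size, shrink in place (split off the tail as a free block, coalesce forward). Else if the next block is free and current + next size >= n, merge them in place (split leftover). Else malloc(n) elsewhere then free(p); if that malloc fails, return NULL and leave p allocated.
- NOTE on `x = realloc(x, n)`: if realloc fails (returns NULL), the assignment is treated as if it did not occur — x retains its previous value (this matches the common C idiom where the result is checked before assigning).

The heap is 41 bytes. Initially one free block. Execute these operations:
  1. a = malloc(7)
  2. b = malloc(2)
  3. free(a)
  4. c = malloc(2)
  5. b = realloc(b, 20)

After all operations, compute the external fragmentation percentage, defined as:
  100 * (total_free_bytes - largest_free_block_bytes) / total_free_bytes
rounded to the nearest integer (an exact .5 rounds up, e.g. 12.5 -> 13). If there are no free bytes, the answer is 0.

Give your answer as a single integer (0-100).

Answer: 26

Derivation:
Op 1: a = malloc(7) -> a = 0; heap: [0-6 ALLOC][7-40 FREE]
Op 2: b = malloc(2) -> b = 7; heap: [0-6 ALLOC][7-8 ALLOC][9-40 FREE]
Op 3: free(a) -> (freed a); heap: [0-6 FREE][7-8 ALLOC][9-40 FREE]
Op 4: c = malloc(2) -> c = 0; heap: [0-1 ALLOC][2-6 FREE][7-8 ALLOC][9-40 FREE]
Op 5: b = realloc(b, 20) -> b = 7; heap: [0-1 ALLOC][2-6 FREE][7-26 ALLOC][27-40 FREE]
Free blocks: [5 14] total_free=19 largest=14 -> 100*(19-14)/19 = 500/19 ≈ 26.316 -> rounds to 26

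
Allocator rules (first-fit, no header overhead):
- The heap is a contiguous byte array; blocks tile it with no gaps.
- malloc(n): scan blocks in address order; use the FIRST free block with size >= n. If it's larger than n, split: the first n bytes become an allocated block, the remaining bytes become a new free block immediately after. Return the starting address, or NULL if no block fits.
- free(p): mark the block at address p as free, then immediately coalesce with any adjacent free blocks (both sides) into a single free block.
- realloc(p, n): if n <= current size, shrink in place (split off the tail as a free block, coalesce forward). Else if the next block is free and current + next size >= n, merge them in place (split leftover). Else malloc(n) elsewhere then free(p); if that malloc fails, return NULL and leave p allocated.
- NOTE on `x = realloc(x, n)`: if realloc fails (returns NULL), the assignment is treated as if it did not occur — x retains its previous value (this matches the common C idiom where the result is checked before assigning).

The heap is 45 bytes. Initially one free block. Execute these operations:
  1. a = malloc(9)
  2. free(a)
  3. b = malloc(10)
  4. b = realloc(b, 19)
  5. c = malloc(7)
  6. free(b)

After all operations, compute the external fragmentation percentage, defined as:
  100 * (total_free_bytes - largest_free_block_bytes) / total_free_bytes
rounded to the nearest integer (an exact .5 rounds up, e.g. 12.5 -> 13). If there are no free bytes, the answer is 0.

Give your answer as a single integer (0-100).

Answer: 50

Derivation:
Op 1: a = malloc(9) -> a = 0; heap: [0-8 ALLOC][9-44 FREE]
Op 2: free(a) -> (freed a); heap: [0-44 FREE]
Op 3: b = malloc(10) -> b = 0; heap: [0-9 ALLOC][10-44 FREE]
Op 4: b = realloc(b, 19) -> b = 0; heap: [0-18 ALLOC][19-44 FREE]
Op 5: c = malloc(7) -> c = 19; heap: [0-18 ALLOC][19-25 ALLOC][26-44 FREE]
Op 6: free(b) -> (freed b); heap: [0-18 FREE][19-25 ALLOC][26-44 FREE]
Free blocks: [19 19] total_free=38 largest=19 -> 100*(38-19)/38 = 1900/38 = 50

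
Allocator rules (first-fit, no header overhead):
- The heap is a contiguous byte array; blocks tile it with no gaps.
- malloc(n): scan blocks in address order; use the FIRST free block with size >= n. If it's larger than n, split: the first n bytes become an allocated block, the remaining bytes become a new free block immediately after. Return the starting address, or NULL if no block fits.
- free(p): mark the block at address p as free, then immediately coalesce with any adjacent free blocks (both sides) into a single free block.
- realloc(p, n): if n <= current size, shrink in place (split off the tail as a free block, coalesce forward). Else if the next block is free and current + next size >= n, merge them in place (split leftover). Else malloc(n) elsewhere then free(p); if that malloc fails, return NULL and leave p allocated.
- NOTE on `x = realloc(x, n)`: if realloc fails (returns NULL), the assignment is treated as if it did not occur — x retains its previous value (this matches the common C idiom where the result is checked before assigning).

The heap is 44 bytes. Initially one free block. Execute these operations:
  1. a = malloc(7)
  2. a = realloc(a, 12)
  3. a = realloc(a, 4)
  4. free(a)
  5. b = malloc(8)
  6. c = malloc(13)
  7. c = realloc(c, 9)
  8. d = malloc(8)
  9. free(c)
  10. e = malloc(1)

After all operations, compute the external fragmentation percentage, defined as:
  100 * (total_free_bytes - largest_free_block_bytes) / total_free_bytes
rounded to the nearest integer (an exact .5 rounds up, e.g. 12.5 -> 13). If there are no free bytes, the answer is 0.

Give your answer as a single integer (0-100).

Op 1: a = malloc(7) -> a = 0; heap: [0-6 ALLOC][7-43 FREE]
Op 2: a = realloc(a, 12) -> a = 0; heap: [0-11 ALLOC][12-43 FREE]
Op 3: a = realloc(a, 4) -> a = 0; heap: [0-3 ALLOC][4-43 FREE]
Op 4: free(a) -> (freed a); heap: [0-43 FREE]
Op 5: b = malloc(8) -> b = 0; heap: [0-7 ALLOC][8-43 FREE]
Op 6: c = malloc(13) -> c = 8; heap: [0-7 ALLOC][8-20 ALLOC][21-43 FREE]
Op 7: c = realloc(c, 9) -> c = 8; heap: [0-7 ALLOC][8-16 ALLOC][17-43 FREE]
Op 8: d = malloc(8) -> d = 17; heap: [0-7 ALLOC][8-16 ALLOC][17-24 ALLOC][25-43 FREE]
Op 9: free(c) -> (freed c); heap: [0-7 ALLOC][8-16 FREE][17-24 ALLOC][25-43 FREE]
Op 10: e = malloc(1) -> e = 8; heap: [0-7 ALLOC][8-8 ALLOC][9-16 FREE][17-24 ALLOC][25-43 FREE]
Free blocks: [8 19] total_free=27 largest=19 -> 100*(27-19)/27 = 800/27 ≈ 29.630 -> rounds to 30

Answer: 30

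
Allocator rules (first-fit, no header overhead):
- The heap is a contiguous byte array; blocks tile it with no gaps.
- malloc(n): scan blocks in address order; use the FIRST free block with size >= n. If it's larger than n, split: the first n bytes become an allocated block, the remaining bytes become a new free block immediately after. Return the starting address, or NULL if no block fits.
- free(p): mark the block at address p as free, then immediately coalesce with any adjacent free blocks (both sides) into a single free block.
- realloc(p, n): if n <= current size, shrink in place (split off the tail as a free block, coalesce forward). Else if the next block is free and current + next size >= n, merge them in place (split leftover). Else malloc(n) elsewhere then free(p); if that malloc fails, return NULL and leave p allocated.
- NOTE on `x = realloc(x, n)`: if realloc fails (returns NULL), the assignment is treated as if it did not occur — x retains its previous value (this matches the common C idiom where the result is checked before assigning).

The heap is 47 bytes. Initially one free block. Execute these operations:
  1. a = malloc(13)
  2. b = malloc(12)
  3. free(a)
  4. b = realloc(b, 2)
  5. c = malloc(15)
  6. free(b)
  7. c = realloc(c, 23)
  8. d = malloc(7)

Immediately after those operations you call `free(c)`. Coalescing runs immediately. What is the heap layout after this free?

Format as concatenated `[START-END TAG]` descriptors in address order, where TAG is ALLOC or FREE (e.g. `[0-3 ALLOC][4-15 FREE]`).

Answer: [0-6 ALLOC][7-46 FREE]

Derivation:
Op 1: a = malloc(13) -> a = 0; heap: [0-12 ALLOC][13-46 FREE]
Op 2: b = malloc(12) -> b = 13; heap: [0-12 ALLOC][13-24 ALLOC][25-46 FREE]
Op 3: free(a) -> (freed a); heap: [0-12 FREE][13-24 ALLOC][25-46 FREE]
Op 4: b = realloc(b, 2) -> b = 13; heap: [0-12 FREE][13-14 ALLOC][15-46 FREE]
Op 5: c = malloc(15) -> c = 15; heap: [0-12 FREE][13-14 ALLOC][15-29 ALLOC][30-46 FREE]
Op 6: free(b) -> (freed b); heap: [0-14 FREE][15-29 ALLOC][30-46 FREE]
Op 7: c = realloc(c, 23) -> c = 15; heap: [0-14 FREE][15-37 ALLOC][38-46 FREE]
Op 8: d = malloc(7) -> d = 0; heap: [0-6 ALLOC][7-14 FREE][15-37 ALLOC][38-46 FREE]
free(c): c = 15 -> block [15-37 ALLOC]; mark free, coalesce with adjacent free neighbors -> [0-6 ALLOC][7-46 FREE]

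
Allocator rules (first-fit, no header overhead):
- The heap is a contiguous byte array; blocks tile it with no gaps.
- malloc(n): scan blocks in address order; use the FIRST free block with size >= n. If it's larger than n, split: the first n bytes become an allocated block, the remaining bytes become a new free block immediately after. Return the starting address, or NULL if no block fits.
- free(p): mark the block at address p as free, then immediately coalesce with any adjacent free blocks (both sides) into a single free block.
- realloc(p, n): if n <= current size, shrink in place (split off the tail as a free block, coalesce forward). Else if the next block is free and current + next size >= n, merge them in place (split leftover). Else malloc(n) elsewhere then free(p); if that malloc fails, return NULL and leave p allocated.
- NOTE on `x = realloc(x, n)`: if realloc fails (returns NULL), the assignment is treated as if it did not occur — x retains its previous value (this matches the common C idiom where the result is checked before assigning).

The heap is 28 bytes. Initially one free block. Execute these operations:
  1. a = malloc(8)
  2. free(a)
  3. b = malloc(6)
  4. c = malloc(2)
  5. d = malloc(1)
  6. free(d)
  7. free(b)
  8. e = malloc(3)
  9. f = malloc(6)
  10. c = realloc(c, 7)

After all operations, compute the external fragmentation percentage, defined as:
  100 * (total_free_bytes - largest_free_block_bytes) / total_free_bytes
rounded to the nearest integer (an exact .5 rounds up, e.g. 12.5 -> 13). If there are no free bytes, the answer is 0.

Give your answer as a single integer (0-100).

Op 1: a = malloc(8) -> a = 0; heap: [0-7 ALLOC][8-27 FREE]
Op 2: free(a) -> (freed a); heap: [0-27 FREE]
Op 3: b = malloc(6) -> b = 0; heap: [0-5 ALLOC][6-27 FREE]
Op 4: c = malloc(2) -> c = 6; heap: [0-5 ALLOC][6-7 ALLOC][8-27 FREE]
Op 5: d = malloc(1) -> d = 8; heap: [0-5 ALLOC][6-7 ALLOC][8-8 ALLOC][9-27 FREE]
Op 6: free(d) -> (freed d); heap: [0-5 ALLOC][6-7 ALLOC][8-27 FREE]
Op 7: free(b) -> (freed b); heap: [0-5 FREE][6-7 ALLOC][8-27 FREE]
Op 8: e = malloc(3) -> e = 0; heap: [0-2 ALLOC][3-5 FREE][6-7 ALLOC][8-27 FREE]
Op 9: f = malloc(6) -> f = 8; heap: [0-2 ALLOC][3-5 FREE][6-7 ALLOC][8-13 ALLOC][14-27 FREE]
Op 10: c = realloc(c, 7) -> c = 14; heap: [0-2 ALLOC][3-7 FREE][8-13 ALLOC][14-20 ALLOC][21-27 FREE]
Free blocks: [5 7] total_free=12 largest=7 -> 100*(12-7)/12 = 500/12 ≈ 41.667 -> rounds to 42

Answer: 42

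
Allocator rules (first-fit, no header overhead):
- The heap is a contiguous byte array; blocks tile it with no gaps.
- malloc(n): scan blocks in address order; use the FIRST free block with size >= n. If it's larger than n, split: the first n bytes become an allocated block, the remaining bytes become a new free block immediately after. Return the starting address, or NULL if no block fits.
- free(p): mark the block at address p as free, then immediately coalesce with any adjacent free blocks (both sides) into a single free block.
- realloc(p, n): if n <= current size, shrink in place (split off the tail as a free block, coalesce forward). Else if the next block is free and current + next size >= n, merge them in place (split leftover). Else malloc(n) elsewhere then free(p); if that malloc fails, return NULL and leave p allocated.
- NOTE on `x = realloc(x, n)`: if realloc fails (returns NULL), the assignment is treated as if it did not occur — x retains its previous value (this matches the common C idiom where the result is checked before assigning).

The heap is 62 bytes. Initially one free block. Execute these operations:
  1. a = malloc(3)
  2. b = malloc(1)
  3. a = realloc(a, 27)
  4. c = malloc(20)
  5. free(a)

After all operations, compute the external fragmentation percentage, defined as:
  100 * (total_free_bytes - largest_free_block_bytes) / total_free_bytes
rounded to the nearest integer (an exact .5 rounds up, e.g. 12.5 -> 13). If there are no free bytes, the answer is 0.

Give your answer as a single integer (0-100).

Op 1: a = malloc(3) -> a = 0; heap: [0-2 ALLOC][3-61 FREE]
Op 2: b = malloc(1) -> b = 3; heap: [0-2 ALLOC][3-3 ALLOC][4-61 FREE]
Op 3: a = realloc(a, 27) -> a = 4; heap: [0-2 FREE][3-3 ALLOC][4-30 ALLOC][31-61 FREE]
Op 4: c = malloc(20) -> c = 31; heap: [0-2 FREE][3-3 ALLOC][4-30 ALLOC][31-50 ALLOC][51-61 FREE]
Op 5: free(a) -> (freed a); heap: [0-2 FREE][3-3 ALLOC][4-30 FREE][31-50 ALLOC][51-61 FREE]
Free blocks: [3 27 11] total_free=41 largest=27 -> 100*(41-27)/41 = 1400/41 ≈ 34.146 -> rounds to 34

Answer: 34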